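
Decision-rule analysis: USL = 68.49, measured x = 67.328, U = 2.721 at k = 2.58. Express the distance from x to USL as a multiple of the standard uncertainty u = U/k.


u = U / k = 2.721 / 2.58 = 1.0546512
margin = |USL - x| = |68.49 - 67.328| = 1.162
z = margin / u = 1.162 / 1.0546512
z = 1.1018

1.1018


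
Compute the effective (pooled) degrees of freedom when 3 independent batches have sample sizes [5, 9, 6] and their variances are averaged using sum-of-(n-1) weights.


nu = sum_i (n_i - 1)
nu = ((5 - 1) + (9 - 1) + (6 - 1))
nu = 4 + 8 + 5
nu = 17

17


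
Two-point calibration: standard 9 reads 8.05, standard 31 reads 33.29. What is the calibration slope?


slope = (y2 - y1) / (x2 - x1)
= (33.29 - 8.05) / (31 - 9)
= 25.2400 / 22
= 1.1473

1.1473


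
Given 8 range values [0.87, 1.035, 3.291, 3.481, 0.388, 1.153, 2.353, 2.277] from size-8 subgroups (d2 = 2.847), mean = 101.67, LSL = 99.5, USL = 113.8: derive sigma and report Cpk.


R_bar = (0.87 + 1.035 + 3.291 + 3.481 + 0.388 + 1.153 + 2.353 + 2.277) / 8 = 1.856
sigma = R_bar / d2 = 1.856 / 2.847 = 0.6519143
Cp = (USL - LSL)/(6*sigma) = (113.8 - 99.5)/(6*0.6519143) = 3.6559
Cpu = (113.8 - 101.67)/(3*0.6519143) = 6.2022
Cpl = (101.67 - 99.5)/(3*0.6519143) = 1.1096
Cpk = min(Cpu, Cpl) = 1.1096

1.1096


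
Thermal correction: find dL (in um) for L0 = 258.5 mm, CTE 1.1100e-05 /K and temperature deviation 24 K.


dL = L * alpha * dT
= 258.5 * 1.1100e-05 * 24
= 0.0688644 mm
dL_um = 0.0688644 * 1000 = 68.8644 um

68.8644


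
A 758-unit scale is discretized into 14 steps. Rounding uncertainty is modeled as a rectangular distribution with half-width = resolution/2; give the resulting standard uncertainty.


resolution = range / divisions
resolution = 758 / 14 = 54.142857
u_res = resolution / (2*sqrt(3))
u_res = 54.142857 / 3.4641016
u_res = 15.6297

15.6297


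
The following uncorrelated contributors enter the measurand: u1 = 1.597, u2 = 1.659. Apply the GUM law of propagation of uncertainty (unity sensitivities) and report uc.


uc = sqrt(1.597^2 + 1.659^2)
uc = sqrt(5.30269)
uc = 2.3028

2.3028


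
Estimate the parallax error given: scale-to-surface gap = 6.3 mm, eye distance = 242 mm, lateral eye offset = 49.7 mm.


error = h * offset / d
= 6.3 * 49.7 / 242
= 1.2938

1.2938


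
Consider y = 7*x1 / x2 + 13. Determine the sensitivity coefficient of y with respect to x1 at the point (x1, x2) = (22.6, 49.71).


y = 7*x1 / x2 + 13
dy/dx1 = 7/x2
Evaluate at x2 = 49.71: c1 = 7 / 49.71
c1 = 0.1408

0.1408


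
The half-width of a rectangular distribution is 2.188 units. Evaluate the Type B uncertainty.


u_B = half_width / sqrt(3)
u_B = 2.188 / 1.7320508
u_B = 1.2632

1.2632


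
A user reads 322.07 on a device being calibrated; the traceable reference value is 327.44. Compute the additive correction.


Correction = standard - reading
= 327.44 - 322.07
= 5.3700

5.3700


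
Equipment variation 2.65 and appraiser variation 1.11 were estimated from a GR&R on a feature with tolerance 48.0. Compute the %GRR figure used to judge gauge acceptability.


GRR = sqrt(EV^2 + AV^2) = sqrt(2.65^2 + 1.11^2) = 2.873082
%GRR = GRR / tol * 100 = 2.873082 / 48.0 * 100
%GRR = 5.9856

5.9856


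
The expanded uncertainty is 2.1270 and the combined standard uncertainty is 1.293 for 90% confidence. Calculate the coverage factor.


k = U / uc
k = 2.1270 / 1.293
k = 1.645

1.645


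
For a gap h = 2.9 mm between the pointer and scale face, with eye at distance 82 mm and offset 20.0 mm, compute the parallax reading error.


error = h * offset / d
= 2.9 * 20.0 / 82
= 0.7073

0.7073


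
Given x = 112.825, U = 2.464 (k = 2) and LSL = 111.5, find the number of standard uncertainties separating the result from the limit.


u = U / k = 2.464 / 2 = 1.232
margin = |LSL - x| = |111.5 - 112.825| = 1.325
z = margin / u = 1.325 / 1.232
z = 1.0755

1.0755


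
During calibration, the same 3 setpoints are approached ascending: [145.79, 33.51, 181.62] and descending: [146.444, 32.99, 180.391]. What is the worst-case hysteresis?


|145.79 - 146.444| = 0.6540
|33.51 - 32.99| = 0.5200
|181.62 - 180.391| = 1.2290
hysteresis = max(diffs) = 1.2290

1.2290


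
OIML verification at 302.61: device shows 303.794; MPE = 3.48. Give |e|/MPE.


e = indication - reference = 303.794 - 302.61 = 1.1840
|e| = 1.1840
ratio = |e| / MPE = 1.1840 / 3.48
ratio = 0.3402

0.3402


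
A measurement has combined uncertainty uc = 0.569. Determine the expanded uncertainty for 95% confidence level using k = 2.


U = k * uc
U = 2 * 0.569
U = 1.1380

1.1380


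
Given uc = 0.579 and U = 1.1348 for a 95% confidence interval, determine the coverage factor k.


k = U / uc
k = 1.1348 / 0.579
k = 1.96

1.96


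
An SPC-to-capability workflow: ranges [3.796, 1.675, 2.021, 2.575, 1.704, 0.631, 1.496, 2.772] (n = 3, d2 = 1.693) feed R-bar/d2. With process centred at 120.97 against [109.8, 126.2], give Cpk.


R_bar = (3.796 + 1.675 + 2.021 + 2.575 + 1.704 + 0.631 + 1.496 + 2.772) / 8 = 2.08375
sigma = R_bar / d2 = 2.08375 / 1.693 = 1.2308033
Cp = (USL - LSL)/(6*sigma) = (126.2 - 109.8)/(6*1.2308033) = 2.2208
Cpu = (126.2 - 120.97)/(3*1.2308033) = 1.4164
Cpl = (120.97 - 109.8)/(3*1.2308033) = 3.0251
Cpk = min(Cpu, Cpl) = 1.4164

1.4164


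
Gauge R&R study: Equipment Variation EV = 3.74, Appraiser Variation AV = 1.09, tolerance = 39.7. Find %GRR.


GRR = sqrt(EV^2 + AV^2) = sqrt(3.74^2 + 1.09^2) = 3.8956001
%GRR = GRR / tol * 100 = 3.8956001 / 39.7 * 100
%GRR = 9.8126

9.8126


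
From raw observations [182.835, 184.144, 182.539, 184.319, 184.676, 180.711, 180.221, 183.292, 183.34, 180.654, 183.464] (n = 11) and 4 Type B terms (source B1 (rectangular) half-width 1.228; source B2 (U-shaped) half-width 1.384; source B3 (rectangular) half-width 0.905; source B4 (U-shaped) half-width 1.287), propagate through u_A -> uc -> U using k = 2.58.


mean = (182.835 + 184.144 + 182.539 + 184.319 + 184.676 + 180.711 + 180.221 + 183.292 + 183.34 + 180.654 + 183.464) / 11 = 182.745
s = sqrt(sum((x - mean)^2)/(n-1)) = 1.5576964
u_A = s / sqrt(n) = 1.5576964 / sqrt(11) = 0.46966314
u_B1 = 1.228 / sqrt(3) = 0.70898613
u_B2 = 1.384 / sqrt(2) = 0.97863579
u_B3 = 0.905 / sqrt(3) = 0.52250199
u_B4 = 1.287 / sqrt(2) = 0.91004643
uc = sqrt(0.46966314^2 + 0.70898613^2 + 0.97863579^2 + 0.52250199^2 + 0.91004643^2) = 1.6679825
U = k * uc = 2.58 * 1.6679825
U = 4.3034

4.3034


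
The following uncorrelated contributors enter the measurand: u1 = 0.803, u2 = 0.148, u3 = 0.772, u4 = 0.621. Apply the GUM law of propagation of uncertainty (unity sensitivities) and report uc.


uc = sqrt(0.803^2 + 0.148^2 + 0.772^2 + 0.621^2)
uc = sqrt(1.648338)
uc = 1.2839

1.2839


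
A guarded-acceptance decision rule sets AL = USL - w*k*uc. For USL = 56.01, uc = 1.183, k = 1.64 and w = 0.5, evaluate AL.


U = k * uc = 1.64 * 1.183 = 1.94012
guard band g = w * U = 0.5 * 1.94012 = 0.97006
AL = USL - g = 56.01 - 0.97006
AL = 55.0399

55.0399


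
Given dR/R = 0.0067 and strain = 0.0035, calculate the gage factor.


GF = (dR/R) / epsilon
= 0.0067 / 0.0035
= 1.9143

1.9143


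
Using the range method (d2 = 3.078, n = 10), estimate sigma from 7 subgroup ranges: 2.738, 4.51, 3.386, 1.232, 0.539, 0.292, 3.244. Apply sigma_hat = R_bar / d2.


R_bar = (2.738 + 4.51 + 3.386 + 1.232 + 0.539 + 0.292 + 3.244) / 7
R_bar = 15.941 / 7 = 2.2772857
sigma_hat = R_bar / d2 = 2.2772857 / 3.078 = 0.7399

0.7399


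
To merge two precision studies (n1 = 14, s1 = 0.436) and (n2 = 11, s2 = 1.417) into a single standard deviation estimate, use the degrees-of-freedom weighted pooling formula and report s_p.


s_p = sqrt(((n1-1)*s1^2 + (n2-1)*s2^2) / (n1+n2-2))
numerator = (14-1)*0.436^2 + (11-1)*1.417^2 = 2.471248 + 20.07889 = 22.550138
denominator = 14 + 11 - 2 = 23
s_p^2 = 22.550138 / 23 = 0.98044078
s_p = sqrt(0.98044078) = 0.9902

0.9902


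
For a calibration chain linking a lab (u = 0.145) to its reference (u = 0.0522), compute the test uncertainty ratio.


TUR = u_lab / u_ref
= 0.145 / 0.0522
= 2.7778

2.7778


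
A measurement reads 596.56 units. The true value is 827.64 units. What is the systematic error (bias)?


Systematic error = measured - true
= 596.56 - 827.64
= -231.0800

-231.0800


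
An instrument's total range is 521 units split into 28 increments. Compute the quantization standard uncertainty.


resolution = range / divisions
resolution = 521 / 28 = 18.607143
u_res = resolution / (2*sqrt(3))
u_res = 18.607143 / 3.4641016
u_res = 5.3714

5.3714


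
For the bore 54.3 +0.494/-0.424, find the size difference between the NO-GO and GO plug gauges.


GO = nominal - lower_tol (smallest hole = maximum material condition)
GO = 54.3 - 0.424 = 53.876
NO-GO = nominal + upper_tol (largest hole = least material condition)
NO-GO = 54.3 + 0.494 = 54.794
spread = NO-GO - GO = 54.794 - 53.876 = 0.9180

0.9180


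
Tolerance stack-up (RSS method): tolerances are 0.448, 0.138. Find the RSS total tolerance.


RSS = sqrt(0.448^2 + 0.138^2)
= sqrt(0.219748)
= 0.4688

0.4688


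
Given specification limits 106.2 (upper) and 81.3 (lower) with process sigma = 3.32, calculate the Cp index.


Cp = (USL - LSL) / (6 * sigma)
= (106.2 - 81.3) / (6 * 3.32)
= 24.9000 / 19.9200
= 1.2500

1.2500


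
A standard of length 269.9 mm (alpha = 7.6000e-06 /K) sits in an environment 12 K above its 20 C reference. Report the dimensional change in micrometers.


dL = L * alpha * dT
= 269.9 * 7.6000e-06 * 12
= 0.0246149 mm
dL_um = 0.0246149 * 1000 = 24.6149 um

24.6149


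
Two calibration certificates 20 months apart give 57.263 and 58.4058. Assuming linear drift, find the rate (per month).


rate = (v2 - v1) / months
= (58.4058 - 57.263) / 20
= 1.1428 / 20
= 0.0571

0.0571


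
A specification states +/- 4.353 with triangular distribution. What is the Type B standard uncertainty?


u_B = half_width / sqrt(6)
u_B = 4.353 / 2.4494897
u_B = 1.7771

1.7771


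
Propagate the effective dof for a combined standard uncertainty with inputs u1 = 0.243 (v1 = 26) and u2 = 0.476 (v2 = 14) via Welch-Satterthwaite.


uc = sqrt(u1^2 + u2^2) = sqrt(0.243^2 + 0.476^2) = 0.53443896
v_eff = uc^4 / (u1^4/v1 + u2^4/v2)
= 0.53443896^4 / (0.243^4/26 + 0.476^4/14)
= 0.081581642 / 0.0038010131
v_eff = 21.4631

21.4631


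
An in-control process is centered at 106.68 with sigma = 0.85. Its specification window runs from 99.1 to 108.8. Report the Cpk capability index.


Cpu = (USL - mean) / (3*sigma) = (108.8 - 106.68) / (3*0.85) = 0.8314
Cpl = (mean - LSL) / (3*sigma) = (106.68 - 99.1) / (3*0.85) = 2.9725
Cpk = min(Cpu, Cpl) = 0.8314

0.8314


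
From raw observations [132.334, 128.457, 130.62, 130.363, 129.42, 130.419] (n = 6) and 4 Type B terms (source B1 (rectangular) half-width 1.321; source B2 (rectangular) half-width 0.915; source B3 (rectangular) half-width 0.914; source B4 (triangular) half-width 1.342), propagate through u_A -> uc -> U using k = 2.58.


mean = (132.334 + 128.457 + 130.62 + 130.363 + 129.42 + 130.419) / 6 = 130.2688333
s = sqrt(sum((x - mean)^2)/(n-1)) = 1.2979142
u_A = s / sqrt(n) = 1.2979142 / sqrt(6) = 0.52987125
u_B1 = 1.321 / sqrt(3) = 0.76267971
u_B2 = 0.915 / sqrt(3) = 0.5282755
u_B3 = 0.914 / sqrt(3) = 0.52769815
u_B4 = 1.342 / sqrt(6) = 0.54786921
uc = sqrt(0.52987125^2 + 0.76267971^2 + 0.5282755^2 + 0.52769815^2 + 0.54786921^2) = 1.3115429
U = k * uc = 2.58 * 1.3115429
U = 3.3838

3.3838


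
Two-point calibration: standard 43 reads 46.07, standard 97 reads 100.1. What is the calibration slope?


slope = (y2 - y1) / (x2 - x1)
= (100.1 - 46.07) / (97 - 43)
= 54.0300 / 54
= 1.0006

1.0006


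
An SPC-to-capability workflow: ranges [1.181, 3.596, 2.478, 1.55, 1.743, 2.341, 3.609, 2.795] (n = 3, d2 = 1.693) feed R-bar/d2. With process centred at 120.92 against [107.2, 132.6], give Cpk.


R_bar = (1.181 + 3.596 + 2.478 + 1.55 + 1.743 + 2.341 + 3.609 + 2.795) / 8 = 2.411625
sigma = R_bar / d2 = 2.411625 / 1.693 = 1.4244684
Cp = (USL - LSL)/(6*sigma) = (132.6 - 107.2)/(6*1.4244684) = 2.9719
Cpu = (132.6 - 120.92)/(3*1.4244684) = 2.7332
Cpl = (120.92 - 107.2)/(3*1.4244684) = 3.2106
Cpk = min(Cpu, Cpl) = 2.7332

2.7332


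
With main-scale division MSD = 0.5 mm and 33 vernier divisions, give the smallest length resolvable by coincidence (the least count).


LC = MSD / n_div
= 0.5 / 33
= 0.0152

0.0152


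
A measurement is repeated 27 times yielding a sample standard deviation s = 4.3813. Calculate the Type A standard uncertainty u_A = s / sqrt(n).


u_A = s / sqrt(n)
u_A = 4.3813 / sqrt(27)
u_A = 4.3813 / 5.1961524
u_A = 0.8432

0.8432


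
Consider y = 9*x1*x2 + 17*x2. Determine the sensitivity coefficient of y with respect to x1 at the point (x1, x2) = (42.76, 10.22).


y = 9*x1*x2 + 17*x2
dy/dx1 = 9*x2
Evaluate at x2 = 10.22: c1 = 9 * 10.22
c1 = 91.9800

91.9800


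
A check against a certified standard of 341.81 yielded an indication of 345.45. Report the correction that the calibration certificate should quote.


Correction = standard - reading
= 341.81 - 345.45
= -3.6400

-3.6400


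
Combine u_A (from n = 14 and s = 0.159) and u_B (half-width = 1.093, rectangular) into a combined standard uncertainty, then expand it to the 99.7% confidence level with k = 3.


u_A = s / sqrt(n) = 0.159 / sqrt(14) = 0.042494537
u_B = half_width / sqrt(3) = 1.093 / sqrt(3) = 0.63104384
uc = sqrt(u_A^2 + u_B^2) = sqrt(0.042494537^2 + 0.63104384^2) = 0.63247301
U = k * uc = 3 * 0.63247301
U = 1.8974

1.8974


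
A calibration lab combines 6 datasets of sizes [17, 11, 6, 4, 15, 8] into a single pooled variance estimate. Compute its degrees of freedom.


nu = sum_i (n_i - 1)
nu = ((17 - 1) + (11 - 1) + (6 - 1) + (4 - 1) + (15 - 1) + (8 - 1))
nu = 16 + 10 + 5 + 3 + 14 + 7
nu = 55

55


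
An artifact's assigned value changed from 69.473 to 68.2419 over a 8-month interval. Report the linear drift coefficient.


rate = (v2 - v1) / months
= (68.2419 - 69.473) / 8
= -1.2311 / 8
= -0.1539

-0.1539


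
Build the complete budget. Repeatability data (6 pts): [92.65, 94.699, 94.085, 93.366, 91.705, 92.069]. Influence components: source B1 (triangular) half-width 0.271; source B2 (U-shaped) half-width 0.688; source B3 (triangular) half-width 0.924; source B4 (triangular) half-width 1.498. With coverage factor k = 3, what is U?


mean = (92.65 + 94.699 + 94.085 + 93.366 + 91.705 + 92.069) / 6 = 93.09566667
s = sqrt(sum((x - mean)^2)/(n-1)) = 1.1669752
u_A = s / sqrt(n) = 1.1669752 / sqrt(6) = 0.47641563
u_B1 = 0.271 / sqrt(6) = 0.11063529
u_B2 = 0.688 / sqrt(2) = 0.48648947
u_B3 = 0.924 / sqrt(6) = 0.37722142
u_B4 = 1.498 / sqrt(6) = 0.61155594
uc = sqrt(0.47641563^2 + 0.11063529^2 + 0.48648947^2 + 0.37722142^2 + 0.61155594^2) = 0.99608267
U = k * uc = 3 * 0.99608267
U = 2.9882

2.9882


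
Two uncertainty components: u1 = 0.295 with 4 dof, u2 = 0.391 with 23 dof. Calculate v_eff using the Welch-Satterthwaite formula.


uc = sqrt(u1^2 + u2^2) = sqrt(0.295^2 + 0.391^2) = 0.489802
v_eff = uc^4 / (u1^4/v1 + u2^4/v2)
= 0.489802^4 / (0.295^4/4 + 0.391^4/23)
= 0.057554888 / 0.0029095377
v_eff = 19.7815

19.7815


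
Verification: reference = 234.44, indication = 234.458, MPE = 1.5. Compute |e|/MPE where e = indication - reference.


e = indication - reference = 234.458 - 234.44 = 0.0180
|e| = 0.0180
ratio = |e| / MPE = 0.0180 / 1.5
ratio = 0.0120

0.0120


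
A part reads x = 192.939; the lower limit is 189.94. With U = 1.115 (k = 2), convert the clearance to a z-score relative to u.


u = U / k = 1.115 / 2 = 0.5575
margin = |LSL - x| = |189.94 - 192.939| = 2.999
z = margin / u = 2.999 / 0.5575
z = 5.3794

5.3794


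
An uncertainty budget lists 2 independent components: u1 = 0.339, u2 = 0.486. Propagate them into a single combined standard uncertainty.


uc = sqrt(0.339^2 + 0.486^2)
uc = sqrt(0.351117)
uc = 0.5926

0.5926


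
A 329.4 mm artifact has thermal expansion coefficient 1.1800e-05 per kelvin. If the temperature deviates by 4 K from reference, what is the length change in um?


dL = L * alpha * dT
= 329.4 * 1.1800e-05 * 4
= 0.0155477 mm
dL_um = 0.0155477 * 1000 = 15.5477 um

15.5477


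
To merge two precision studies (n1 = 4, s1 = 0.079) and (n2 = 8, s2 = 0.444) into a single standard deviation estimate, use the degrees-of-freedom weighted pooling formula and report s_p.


s_p = sqrt(((n1-1)*s1^2 + (n2-1)*s2^2) / (n1+n2-2))
numerator = (4-1)*0.079^2 + (8-1)*0.444^2 = 0.018723 + 1.379952 = 1.398675
denominator = 4 + 8 - 2 = 10
s_p^2 = 1.398675 / 10 = 0.1398675
s_p = sqrt(0.1398675) = 0.3740

0.3740


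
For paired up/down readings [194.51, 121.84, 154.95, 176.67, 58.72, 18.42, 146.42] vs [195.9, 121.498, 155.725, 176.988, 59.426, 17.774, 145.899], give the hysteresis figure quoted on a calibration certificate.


|194.51 - 195.9| = 1.3900
|121.84 - 121.498| = 0.3420
|154.95 - 155.725| = 0.7750
|176.67 - 176.988| = 0.3180
|58.72 - 59.426| = 0.7060
|18.42 - 17.774| = 0.6460
|146.42 - 145.899| = 0.5210
hysteresis = max(diffs) = 1.3900

1.3900


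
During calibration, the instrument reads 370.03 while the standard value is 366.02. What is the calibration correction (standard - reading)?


Correction = standard - reading
= 366.02 - 370.03
= -4.0100

-4.0100


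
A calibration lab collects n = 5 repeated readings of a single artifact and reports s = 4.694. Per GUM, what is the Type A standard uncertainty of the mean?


u_A = s / sqrt(n)
u_A = 4.694 / sqrt(5)
u_A = 4.694 / 2.236068
u_A = 2.0992

2.0992


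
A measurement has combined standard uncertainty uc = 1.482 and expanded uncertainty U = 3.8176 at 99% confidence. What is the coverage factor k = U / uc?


k = U / uc
k = 3.8176 / 1.482
k = 2.576

2.576


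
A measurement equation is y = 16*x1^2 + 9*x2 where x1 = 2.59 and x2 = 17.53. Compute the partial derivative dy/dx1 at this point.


y = 16*x1^2 + 9*x2
dy/dx1 = 2*16*x1
Evaluate at x1 = 2.59: c1 = 32 * 2.59
c1 = 82.8800

82.8800


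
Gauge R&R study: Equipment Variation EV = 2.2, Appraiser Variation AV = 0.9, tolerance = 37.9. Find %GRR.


GRR = sqrt(EV^2 + AV^2) = sqrt(2.2^2 + 0.9^2) = 2.3769729
%GRR = GRR / tol * 100 = 2.3769729 / 37.9 * 100
%GRR = 6.2717

6.2717


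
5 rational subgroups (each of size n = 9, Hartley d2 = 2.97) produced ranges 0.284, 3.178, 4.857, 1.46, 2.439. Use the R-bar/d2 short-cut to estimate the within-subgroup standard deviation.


R_bar = (0.284 + 3.178 + 4.857 + 1.46 + 2.439) / 5
R_bar = 12.218 / 5 = 2.4436
sigma_hat = R_bar / d2 = 2.4436 / 2.97 = 0.8228

0.8228


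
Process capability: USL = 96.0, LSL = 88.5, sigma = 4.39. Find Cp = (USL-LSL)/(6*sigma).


Cp = (USL - LSL) / (6 * sigma)
= (96.0 - 88.5) / (6 * 4.39)
= 7.5000 / 26.3400
= 0.2847

0.2847


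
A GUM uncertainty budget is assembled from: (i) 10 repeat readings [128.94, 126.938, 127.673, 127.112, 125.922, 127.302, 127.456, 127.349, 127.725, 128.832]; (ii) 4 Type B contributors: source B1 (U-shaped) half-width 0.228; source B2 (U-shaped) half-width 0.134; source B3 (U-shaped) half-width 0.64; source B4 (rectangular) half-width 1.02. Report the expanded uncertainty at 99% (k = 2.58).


mean = (128.94 + 126.938 + 127.673 + 127.112 + 125.922 + 127.302 + 127.456 + 127.349 + 127.725 + 128.832) / 10 = 127.5249
s = sqrt(sum((x - mean)^2)/(n-1)) = 0.87829322
u_A = s / sqrt(n) = 0.87829322 / sqrt(10) = 0.2777407
u_B1 = 0.228 / sqrt(2) = 0.16122035
u_B2 = 0.134 / sqrt(2) = 0.094752309
u_B3 = 0.64 / sqrt(2) = 0.45254834
u_B4 = 1.02 / sqrt(3) = 0.58889727
uc = sqrt(0.2777407^2 + 0.16122035^2 + 0.094752309^2 + 0.45254834^2 + 0.58889727^2) = 0.81468392
U = k * uc = 2.58 * 0.81468392
U = 2.1019

2.1019


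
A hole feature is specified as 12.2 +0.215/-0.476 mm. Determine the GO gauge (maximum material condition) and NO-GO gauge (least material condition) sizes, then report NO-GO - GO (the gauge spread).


GO = nominal - lower_tol (smallest hole = maximum material condition)
GO = 12.2 - 0.476 = 11.724
NO-GO = nominal + upper_tol (largest hole = least material condition)
NO-GO = 12.2 + 0.215 = 12.415
spread = NO-GO - GO = 12.415 - 11.724 = 0.6910

0.6910


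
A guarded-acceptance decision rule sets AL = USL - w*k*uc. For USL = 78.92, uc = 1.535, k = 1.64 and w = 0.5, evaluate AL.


U = k * uc = 1.64 * 1.535 = 2.5174
guard band g = w * U = 0.5 * 2.5174 = 1.2587
AL = USL - g = 78.92 - 1.2587
AL = 77.6613

77.6613


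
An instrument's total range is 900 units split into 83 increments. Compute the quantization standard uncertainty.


resolution = range / divisions
resolution = 900 / 83 = 10.843373
u_res = resolution / (2*sqrt(3))
u_res = 10.843373 / 3.4641016
u_res = 3.1302

3.1302


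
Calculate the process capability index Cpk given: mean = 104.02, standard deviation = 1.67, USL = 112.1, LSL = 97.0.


Cpu = (USL - mean) / (3*sigma) = (112.1 - 104.02) / (3*1.67) = 1.6128
Cpl = (mean - LSL) / (3*sigma) = (104.02 - 97.0) / (3*1.67) = 1.4012
Cpk = min(Cpu, Cpl) = 1.4012

1.4012


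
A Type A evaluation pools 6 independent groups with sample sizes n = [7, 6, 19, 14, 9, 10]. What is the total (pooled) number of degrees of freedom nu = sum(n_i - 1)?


nu = sum_i (n_i - 1)
nu = ((7 - 1) + (6 - 1) + (19 - 1) + (14 - 1) + (9 - 1) + (10 - 1))
nu = 6 + 5 + 18 + 13 + 8 + 9
nu = 59

59


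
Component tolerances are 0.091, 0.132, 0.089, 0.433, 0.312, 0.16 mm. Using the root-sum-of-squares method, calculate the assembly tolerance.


RSS = sqrt(0.091^2 + 0.132^2 + 0.089^2 + 0.433^2 + 0.312^2 + 0.16^2)
= sqrt(0.344059)
= 0.5866

0.5866


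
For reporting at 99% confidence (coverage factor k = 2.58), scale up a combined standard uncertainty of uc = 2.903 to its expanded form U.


U = k * uc
U = 2.58 * 2.903
U = 7.4897

7.4897


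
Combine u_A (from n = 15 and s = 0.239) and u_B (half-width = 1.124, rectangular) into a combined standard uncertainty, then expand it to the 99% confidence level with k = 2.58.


u_A = s / sqrt(n) = 0.239 / sqrt(15) = 0.061709535
u_B = half_width / sqrt(3) = 1.124 / sqrt(3) = 0.6489417
uc = sqrt(u_A^2 + u_B^2) = sqrt(0.061709535^2 + 0.6489417^2) = 0.65186916
U = k * uc = 2.58 * 0.65186916
U = 1.6818

1.6818


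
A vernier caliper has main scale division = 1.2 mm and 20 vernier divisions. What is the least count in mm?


LC = MSD / n_div
= 1.2 / 20
= 0.0600

0.0600


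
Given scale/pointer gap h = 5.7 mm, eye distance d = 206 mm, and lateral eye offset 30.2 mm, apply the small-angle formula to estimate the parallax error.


error = h * offset / d
= 5.7 * 30.2 / 206
= 0.8356

0.8356


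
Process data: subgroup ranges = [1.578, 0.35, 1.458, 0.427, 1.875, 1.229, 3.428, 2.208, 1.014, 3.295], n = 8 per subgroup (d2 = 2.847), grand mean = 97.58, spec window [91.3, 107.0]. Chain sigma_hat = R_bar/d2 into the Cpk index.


R_bar = (1.578 + 0.35 + 1.458 + 0.427 + 1.875 + 1.229 + 3.428 + 2.208 + 1.014 + 3.295) / 10 = 1.6862
sigma = R_bar / d2 = 1.6862 / 2.847 = 0.59227257
Cp = (USL - LSL)/(6*sigma) = (107.0 - 91.3)/(6*0.59227257) = 4.4180
Cpu = (107.0 - 97.58)/(3*0.59227257) = 5.3016
Cpl = (97.58 - 91.3)/(3*0.59227257) = 3.5344
Cpk = min(Cpu, Cpl) = 3.5344

3.5344


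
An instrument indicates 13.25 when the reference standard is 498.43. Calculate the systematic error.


Systematic error = measured - true
= 13.25 - 498.43
= -485.1800

-485.1800


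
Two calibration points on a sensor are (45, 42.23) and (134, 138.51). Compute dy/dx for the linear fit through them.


slope = (y2 - y1) / (x2 - x1)
= (138.51 - 42.23) / (134 - 45)
= 96.2800 / 89
= 1.0818

1.0818


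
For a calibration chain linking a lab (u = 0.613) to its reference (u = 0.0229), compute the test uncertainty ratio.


TUR = u_lab / u_ref
= 0.613 / 0.0229
= 26.7686

26.7686


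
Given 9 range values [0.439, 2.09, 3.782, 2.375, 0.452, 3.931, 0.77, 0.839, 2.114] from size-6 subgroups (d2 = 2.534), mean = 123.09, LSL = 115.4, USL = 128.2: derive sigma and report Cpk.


R_bar = (0.439 + 2.09 + 3.782 + 2.375 + 0.452 + 3.931 + 0.77 + 0.839 + 2.114) / 9 = 1.8657778
sigma = R_bar / d2 = 1.8657778 / 2.534 = 0.73629747
Cp = (USL - LSL)/(6*sigma) = (128.2 - 115.4)/(6*0.73629747) = 2.8974
Cpu = (128.2 - 123.09)/(3*0.73629747) = 2.3134
Cpl = (123.09 - 115.4)/(3*0.73629747) = 3.4814
Cpk = min(Cpu, Cpl) = 2.3134

2.3134


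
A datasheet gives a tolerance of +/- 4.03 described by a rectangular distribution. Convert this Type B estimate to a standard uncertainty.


u_B = half_width / sqrt(3)
u_B = 4.03 / 1.7320508
u_B = 2.3267

2.3267


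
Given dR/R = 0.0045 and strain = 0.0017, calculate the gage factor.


GF = (dR/R) / epsilon
= 0.0045 / 0.0017
= 2.6471

2.6471


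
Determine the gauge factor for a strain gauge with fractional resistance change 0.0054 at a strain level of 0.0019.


GF = (dR/R) / epsilon
= 0.0054 / 0.0019
= 2.8421

2.8421


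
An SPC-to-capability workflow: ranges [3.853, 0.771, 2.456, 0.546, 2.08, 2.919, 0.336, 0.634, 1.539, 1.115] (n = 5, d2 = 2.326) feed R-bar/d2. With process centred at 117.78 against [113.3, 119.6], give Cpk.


R_bar = (3.853 + 0.771 + 2.456 + 0.546 + 2.08 + 2.919 + 0.336 + 0.634 + 1.539 + 1.115) / 10 = 1.6249
sigma = R_bar / d2 = 1.6249 / 2.326 = 0.69858126
Cp = (USL - LSL)/(6*sigma) = (119.6 - 113.3)/(6*0.69858126) = 1.5030
Cpu = (119.6 - 117.78)/(3*0.69858126) = 0.8684
Cpl = (117.78 - 113.3)/(3*0.69858126) = 2.1377
Cpk = min(Cpu, Cpl) = 0.8684

0.8684


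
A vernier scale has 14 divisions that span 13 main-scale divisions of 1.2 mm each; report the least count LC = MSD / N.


LC = MSD / n_div
= 1.2 / 14
= 0.0857

0.0857


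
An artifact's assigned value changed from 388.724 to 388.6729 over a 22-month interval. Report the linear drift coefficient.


rate = (v2 - v1) / months
= (388.6729 - 388.724) / 22
= -0.0511 / 22
= -0.0023

-0.0023


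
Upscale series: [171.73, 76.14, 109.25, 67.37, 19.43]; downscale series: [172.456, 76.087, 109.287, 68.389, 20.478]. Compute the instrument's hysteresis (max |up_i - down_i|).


|171.73 - 172.456| = 0.7260
|76.14 - 76.087| = 0.0530
|109.25 - 109.287| = 0.0370
|67.37 - 68.389| = 1.0190
|19.43 - 20.478| = 1.0480
hysteresis = max(diffs) = 1.0480

1.0480


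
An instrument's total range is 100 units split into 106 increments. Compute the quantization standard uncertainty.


resolution = range / divisions
resolution = 100 / 106 = 0.94339623
u_res = resolution / (2*sqrt(3))
u_res = 0.94339623 / 3.4641016
u_res = 0.2723

0.2723


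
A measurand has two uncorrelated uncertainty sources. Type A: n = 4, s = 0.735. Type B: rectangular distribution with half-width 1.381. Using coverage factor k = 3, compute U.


u_A = s / sqrt(n) = 0.735 / sqrt(4) = 0.3675
u_B = half_width / sqrt(3) = 1.381 / sqrt(3) = 0.79732072
uc = sqrt(u_A^2 + u_B^2) = sqrt(0.3675^2 + 0.79732072^2) = 0.87793883
U = k * uc = 3 * 0.87793883
U = 2.6338

2.6338


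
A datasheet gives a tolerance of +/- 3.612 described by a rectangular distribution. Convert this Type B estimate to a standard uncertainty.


u_B = half_width / sqrt(3)
u_B = 3.612 / 1.7320508
u_B = 2.0854

2.0854


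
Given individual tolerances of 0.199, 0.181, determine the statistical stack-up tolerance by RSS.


RSS = sqrt(0.199^2 + 0.181^2)
= sqrt(0.072362)
= 0.2690

0.2690


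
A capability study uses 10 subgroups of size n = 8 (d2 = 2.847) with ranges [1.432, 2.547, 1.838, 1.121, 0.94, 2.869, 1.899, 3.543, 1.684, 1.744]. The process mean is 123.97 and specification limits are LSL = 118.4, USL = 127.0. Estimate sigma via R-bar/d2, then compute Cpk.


R_bar = (1.432 + 2.547 + 1.838 + 1.121 + 0.94 + 2.869 + 1.899 + 3.543 + 1.684 + 1.744) / 10 = 1.9617
sigma = R_bar / d2 = 1.9617 / 2.847 = 0.6890411
Cp = (USL - LSL)/(6*sigma) = (127.0 - 118.4)/(6*0.6890411) = 2.0802
Cpu = (127.0 - 123.97)/(3*0.6890411) = 1.4658
Cpl = (123.97 - 118.4)/(3*0.6890411) = 2.6946
Cpk = min(Cpu, Cpl) = 1.4658

1.4658


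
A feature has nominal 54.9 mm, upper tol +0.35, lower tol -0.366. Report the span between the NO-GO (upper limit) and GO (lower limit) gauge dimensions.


GO = nominal - lower_tol (smallest hole = maximum material condition)
GO = 54.9 - 0.366 = 54.534
NO-GO = nominal + upper_tol (largest hole = least material condition)
NO-GO = 54.9 + 0.35 = 55.25
spread = NO-GO - GO = 55.25 - 54.534 = 0.7160

0.7160


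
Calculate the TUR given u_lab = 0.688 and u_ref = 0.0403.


TUR = u_lab / u_ref
= 0.688 / 0.0403
= 17.0720

17.0720


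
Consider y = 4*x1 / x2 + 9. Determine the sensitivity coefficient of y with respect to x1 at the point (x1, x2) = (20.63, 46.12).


y = 4*x1 / x2 + 9
dy/dx1 = 4/x2
Evaluate at x2 = 46.12: c1 = 4 / 46.12
c1 = 0.0867

0.0867


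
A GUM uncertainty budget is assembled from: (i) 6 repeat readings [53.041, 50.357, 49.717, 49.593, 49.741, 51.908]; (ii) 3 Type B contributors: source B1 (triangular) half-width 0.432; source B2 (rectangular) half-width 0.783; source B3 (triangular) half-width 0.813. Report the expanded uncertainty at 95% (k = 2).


mean = (53.041 + 50.357 + 49.717 + 49.593 + 49.741 + 51.908) / 6 = 50.72616667
s = sqrt(sum((x - mean)^2)/(n-1)) = 1.4257984
u_A = s / sqrt(n) = 1.4257984 / sqrt(6) = 0.58207976
u_B1 = 0.432 / sqrt(6) = 0.17636326
u_B2 = 0.783 / sqrt(3) = 0.45206526
u_B3 = 0.813 / sqrt(6) = 0.33190586
uc = sqrt(0.58207976^2 + 0.17636326^2 + 0.45206526^2 + 0.33190586^2) = 0.82731212
U = k * uc = 2 * 0.82731212
U = 1.6546

1.6546


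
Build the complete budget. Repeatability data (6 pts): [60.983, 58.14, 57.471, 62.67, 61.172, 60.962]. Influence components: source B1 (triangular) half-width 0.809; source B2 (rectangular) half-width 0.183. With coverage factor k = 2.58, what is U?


mean = (60.983 + 58.14 + 57.471 + 62.67 + 61.172 + 60.962) / 6 = 60.233
s = sqrt(sum((x - mean)^2)/(n-1)) = 1.9961926
u_A = s / sqrt(n) = 1.9961926 / sqrt(6) = 0.81494222
u_B1 = 0.809 / sqrt(6) = 0.33027287
u_B2 = 0.183 / sqrt(3) = 0.1056551
uc = sqrt(0.81494222^2 + 0.33027287^2 + 0.1056551^2) = 0.88564891
U = k * uc = 2.58 * 0.88564891
U = 2.2850

2.2850


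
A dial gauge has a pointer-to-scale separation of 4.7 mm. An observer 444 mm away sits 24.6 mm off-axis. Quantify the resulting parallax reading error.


error = h * offset / d
= 4.7 * 24.6 / 444
= 0.2604

0.2604


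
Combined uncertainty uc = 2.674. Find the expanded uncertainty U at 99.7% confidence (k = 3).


U = k * uc
U = 3 * 2.674
U = 8.0220

8.0220


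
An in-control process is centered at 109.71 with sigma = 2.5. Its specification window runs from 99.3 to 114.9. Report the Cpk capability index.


Cpu = (USL - mean) / (3*sigma) = (114.9 - 109.71) / (3*2.5) = 0.6920
Cpl = (mean - LSL) / (3*sigma) = (109.71 - 99.3) / (3*2.5) = 1.3880
Cpk = min(Cpu, Cpl) = 0.6920

0.6920


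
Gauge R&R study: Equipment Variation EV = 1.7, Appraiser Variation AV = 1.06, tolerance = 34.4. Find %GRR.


GRR = sqrt(EV^2 + AV^2) = sqrt(1.7^2 + 1.06^2) = 2.0033971
%GRR = GRR / tol * 100 = 2.0033971 / 34.4 * 100
%GRR = 5.8238

5.8238


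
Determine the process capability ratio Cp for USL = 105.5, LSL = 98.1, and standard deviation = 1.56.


Cp = (USL - LSL) / (6 * sigma)
= (105.5 - 98.1) / (6 * 1.56)
= 7.4000 / 9.3600
= 0.7906

0.7906


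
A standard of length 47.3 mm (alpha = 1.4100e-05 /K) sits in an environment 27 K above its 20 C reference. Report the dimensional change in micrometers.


dL = L * alpha * dT
= 47.3 * 1.4100e-05 * 27
= 0.0180071 mm
dL_um = 0.0180071 * 1000 = 18.0071 um

18.0071


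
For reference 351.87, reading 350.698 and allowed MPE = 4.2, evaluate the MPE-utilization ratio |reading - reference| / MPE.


e = indication - reference = 350.698 - 351.87 = -1.1720
|e| = 1.1720
ratio = |e| / MPE = 1.1720 / 4.2
ratio = 0.2790

0.2790


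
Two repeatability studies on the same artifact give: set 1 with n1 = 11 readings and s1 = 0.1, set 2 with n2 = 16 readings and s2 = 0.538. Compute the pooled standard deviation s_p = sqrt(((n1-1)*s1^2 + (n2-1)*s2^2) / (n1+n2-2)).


s_p = sqrt(((n1-1)*s1^2 + (n2-1)*s2^2) / (n1+n2-2))
numerator = (11-1)*0.1^2 + (16-1)*0.538^2 = 0.1 + 4.34166 = 4.44166
denominator = 11 + 16 - 2 = 25
s_p^2 = 4.44166 / 25 = 0.1776664
s_p = sqrt(0.1776664) = 0.4215

0.4215


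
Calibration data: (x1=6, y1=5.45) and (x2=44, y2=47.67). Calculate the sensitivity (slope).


slope = (y2 - y1) / (x2 - x1)
= (47.67 - 5.45) / (44 - 6)
= 42.2200 / 38
= 1.1111

1.1111


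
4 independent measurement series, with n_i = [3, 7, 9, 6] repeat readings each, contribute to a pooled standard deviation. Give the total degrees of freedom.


nu = sum_i (n_i - 1)
nu = ((3 - 1) + (7 - 1) + (9 - 1) + (6 - 1))
nu = 2 + 6 + 8 + 5
nu = 21

21


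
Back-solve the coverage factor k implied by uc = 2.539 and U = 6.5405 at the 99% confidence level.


k = U / uc
k = 6.5405 / 2.539
k = 2.576

2.576


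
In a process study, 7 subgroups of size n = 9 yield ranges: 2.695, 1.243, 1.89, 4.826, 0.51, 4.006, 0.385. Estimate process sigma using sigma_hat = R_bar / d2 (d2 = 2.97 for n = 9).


R_bar = (2.695 + 1.243 + 1.89 + 4.826 + 0.51 + 4.006 + 0.385) / 7
R_bar = 15.555 / 7 = 2.2221429
sigma_hat = R_bar / d2 = 2.2221429 / 2.97 = 0.7482

0.7482


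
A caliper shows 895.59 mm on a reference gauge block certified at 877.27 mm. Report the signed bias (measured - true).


Systematic error = measured - true
= 895.59 - 877.27
= 18.3200

18.3200


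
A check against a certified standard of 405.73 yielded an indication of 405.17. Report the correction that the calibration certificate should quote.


Correction = standard - reading
= 405.73 - 405.17
= 0.5600

0.5600


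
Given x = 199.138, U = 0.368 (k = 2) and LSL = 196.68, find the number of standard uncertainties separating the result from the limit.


u = U / k = 0.368 / 2 = 0.184
margin = |LSL - x| = |196.68 - 199.138| = 2.458
z = margin / u = 2.458 / 0.184
z = 13.3587

13.3587


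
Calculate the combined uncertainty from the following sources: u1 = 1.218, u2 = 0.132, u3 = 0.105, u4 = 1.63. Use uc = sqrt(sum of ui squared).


uc = sqrt(1.218^2 + 0.132^2 + 0.105^2 + 1.63^2)
uc = sqrt(4.168873)
uc = 2.0418

2.0418


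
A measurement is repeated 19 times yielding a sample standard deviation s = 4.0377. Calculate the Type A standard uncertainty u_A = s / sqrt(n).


u_A = s / sqrt(n)
u_A = 4.0377 / sqrt(19)
u_A = 4.0377 / 4.3588989
u_A = 0.9263

0.9263


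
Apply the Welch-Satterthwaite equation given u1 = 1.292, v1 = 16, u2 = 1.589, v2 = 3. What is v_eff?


uc = sqrt(u1^2 + u2^2) = sqrt(1.292^2 + 1.589^2) = 2.0479709
v_eff = uc^4 / (u1^4/v1 + u2^4/v2)
= 2.0479709^4 / (1.292^4/16 + 1.589^4/3)
= 17.591186 / 2.299228
v_eff = 7.6509

7.6509


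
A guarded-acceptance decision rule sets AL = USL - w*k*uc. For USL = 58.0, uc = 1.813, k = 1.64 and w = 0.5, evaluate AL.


U = k * uc = 1.64 * 1.813 = 2.97332
guard band g = w * U = 0.5 * 2.97332 = 1.48666
AL = USL - g = 58.0 - 1.48666
AL = 56.5133

56.5133


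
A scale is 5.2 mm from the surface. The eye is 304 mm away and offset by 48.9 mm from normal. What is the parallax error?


error = h * offset / d
= 5.2 * 48.9 / 304
= 0.8364

0.8364


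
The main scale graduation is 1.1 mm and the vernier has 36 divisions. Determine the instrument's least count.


LC = MSD / n_div
= 1.1 / 36
= 0.0306

0.0306


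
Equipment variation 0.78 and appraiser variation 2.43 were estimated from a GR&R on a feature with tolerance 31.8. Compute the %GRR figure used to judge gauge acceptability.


GRR = sqrt(EV^2 + AV^2) = sqrt(0.78^2 + 2.43^2) = 2.5521168
%GRR = GRR / tol * 100 = 2.5521168 / 31.8 * 100
%GRR = 8.0255

8.0255


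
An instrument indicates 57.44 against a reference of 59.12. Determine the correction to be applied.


Correction = standard - reading
= 59.12 - 57.44
= 1.6800

1.6800


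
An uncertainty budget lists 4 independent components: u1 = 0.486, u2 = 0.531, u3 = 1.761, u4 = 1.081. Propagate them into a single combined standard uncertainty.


uc = sqrt(0.486^2 + 0.531^2 + 1.761^2 + 1.081^2)
uc = sqrt(4.787839)
uc = 2.1881

2.1881


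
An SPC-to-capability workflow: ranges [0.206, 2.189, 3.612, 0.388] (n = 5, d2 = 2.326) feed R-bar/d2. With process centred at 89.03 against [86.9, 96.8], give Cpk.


R_bar = (0.206 + 2.189 + 3.612 + 0.388) / 4 = 1.59875
sigma = R_bar / d2 = 1.59875 / 2.326 = 0.68733878
Cp = (USL - LSL)/(6*sigma) = (96.8 - 86.9)/(6*0.68733878) = 2.4006
Cpu = (96.8 - 89.03)/(3*0.68733878) = 3.7682
Cpl = (89.03 - 86.9)/(3*0.68733878) = 1.0330
Cpk = min(Cpu, Cpl) = 1.0330

1.0330


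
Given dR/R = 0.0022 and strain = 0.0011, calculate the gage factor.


GF = (dR/R) / epsilon
= 0.0022 / 0.0011
= 2.0000

2.0000


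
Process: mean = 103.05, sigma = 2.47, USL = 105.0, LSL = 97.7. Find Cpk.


Cpu = (USL - mean) / (3*sigma) = (105.0 - 103.05) / (3*2.47) = 0.2632
Cpl = (mean - LSL) / (3*sigma) = (103.05 - 97.7) / (3*2.47) = 0.7220
Cpk = min(Cpu, Cpl) = 0.2632

0.2632


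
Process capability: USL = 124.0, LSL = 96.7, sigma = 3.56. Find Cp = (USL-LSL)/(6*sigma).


Cp = (USL - LSL) / (6 * sigma)
= (124.0 - 96.7) / (6 * 3.56)
= 27.3000 / 21.3600
= 1.2781

1.2781


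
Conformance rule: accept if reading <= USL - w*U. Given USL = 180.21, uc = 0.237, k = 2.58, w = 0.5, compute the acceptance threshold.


U = k * uc = 2.58 * 0.237 = 0.61146
guard band g = w * U = 0.5 * 0.61146 = 0.30573
AL = USL - g = 180.21 - 0.30573
AL = 179.9043

179.9043


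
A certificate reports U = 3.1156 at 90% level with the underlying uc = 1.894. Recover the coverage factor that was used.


k = U / uc
k = 3.1156 / 1.894
k = 1.645

1.645


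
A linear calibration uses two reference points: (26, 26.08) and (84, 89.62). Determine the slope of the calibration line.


slope = (y2 - y1) / (x2 - x1)
= (89.62 - 26.08) / (84 - 26)
= 63.5400 / 58
= 1.0955

1.0955


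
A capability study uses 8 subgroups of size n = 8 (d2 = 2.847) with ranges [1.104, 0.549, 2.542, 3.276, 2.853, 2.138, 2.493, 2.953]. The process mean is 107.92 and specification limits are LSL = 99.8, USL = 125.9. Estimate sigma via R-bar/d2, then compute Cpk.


R_bar = (1.104 + 0.549 + 2.542 + 3.276 + 2.853 + 2.138 + 2.493 + 2.953) / 8 = 2.2385
sigma = R_bar / d2 = 2.2385 / 2.847 = 0.78626625
Cp = (USL - LSL)/(6*sigma) = (125.9 - 99.8)/(6*0.78626625) = 5.5325
Cpu = (125.9 - 107.92)/(3*0.78626625) = 7.6225
Cpl = (107.92 - 99.8)/(3*0.78626625) = 3.4424
Cpk = min(Cpu, Cpl) = 3.4424

3.4424


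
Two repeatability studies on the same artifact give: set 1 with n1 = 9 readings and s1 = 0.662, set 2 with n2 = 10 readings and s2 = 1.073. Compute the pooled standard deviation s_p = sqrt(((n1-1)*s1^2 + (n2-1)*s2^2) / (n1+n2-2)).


s_p = sqrt(((n1-1)*s1^2 + (n2-1)*s2^2) / (n1+n2-2))
numerator = (9-1)*0.662^2 + (10-1)*1.073^2 = 3.505952 + 10.361961 = 13.867913
denominator = 9 + 10 - 2 = 17
s_p^2 = 13.867913 / 17 = 0.81575959
s_p = sqrt(0.81575959) = 0.9032

0.9032


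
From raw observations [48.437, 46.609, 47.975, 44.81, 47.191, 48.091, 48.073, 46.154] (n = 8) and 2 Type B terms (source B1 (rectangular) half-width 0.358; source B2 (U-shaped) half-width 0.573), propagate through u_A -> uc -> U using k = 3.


mean = (48.437 + 46.609 + 47.975 + 44.81 + 47.191 + 48.091 + 48.073 + 46.154) / 8 = 47.1675
s = sqrt(sum((x - mean)^2)/(n-1)) = 1.2440678
u_A = s / sqrt(n) = 1.2440678 / sqrt(8) = 0.43984439
u_B1 = 0.358 / sqrt(3) = 0.2066914
u_B2 = 0.573 / sqrt(2) = 0.40517219
uc = sqrt(0.43984439^2 + 0.2066914^2 + 0.40517219^2) = 0.63273132
U = k * uc = 3 * 0.63273132
U = 1.8982

1.8982


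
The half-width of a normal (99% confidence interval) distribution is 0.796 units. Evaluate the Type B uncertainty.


u_B = half_width / 2.576
u_B = 0.796 / 2.576
u_B = 0.3090

0.3090


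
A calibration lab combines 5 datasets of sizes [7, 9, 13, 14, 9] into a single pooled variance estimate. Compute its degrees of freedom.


nu = sum_i (n_i - 1)
nu = ((7 - 1) + (9 - 1) + (13 - 1) + (14 - 1) + (9 - 1))
nu = 6 + 8 + 12 + 13 + 8
nu = 47

47
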